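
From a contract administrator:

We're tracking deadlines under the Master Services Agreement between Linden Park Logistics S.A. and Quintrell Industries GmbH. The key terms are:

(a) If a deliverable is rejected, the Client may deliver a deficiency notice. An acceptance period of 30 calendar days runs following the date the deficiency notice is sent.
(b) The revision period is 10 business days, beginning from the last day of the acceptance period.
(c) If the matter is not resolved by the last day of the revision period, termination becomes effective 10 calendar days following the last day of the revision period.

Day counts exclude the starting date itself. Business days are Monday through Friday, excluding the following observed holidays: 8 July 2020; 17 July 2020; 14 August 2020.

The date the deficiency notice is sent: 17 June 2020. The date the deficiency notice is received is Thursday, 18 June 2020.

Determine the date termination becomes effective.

The last day of the acceptance period: 17 June 2020 + 30 days = 17 July 2020.
From Friday, 17 July 2020, 10 business days (Jul 20, Jul 21, Jul 22, Jul 23, Jul 24, Jul 27, Jul 28, Jul 29, Jul 30, Jul 31, skipping weekends) brings us to Friday, 31 July 2020, which is the last day of the revision period.
The date termination becomes effective: 31 July 2020 + 10 days = 10 August 2020.

10 August 2020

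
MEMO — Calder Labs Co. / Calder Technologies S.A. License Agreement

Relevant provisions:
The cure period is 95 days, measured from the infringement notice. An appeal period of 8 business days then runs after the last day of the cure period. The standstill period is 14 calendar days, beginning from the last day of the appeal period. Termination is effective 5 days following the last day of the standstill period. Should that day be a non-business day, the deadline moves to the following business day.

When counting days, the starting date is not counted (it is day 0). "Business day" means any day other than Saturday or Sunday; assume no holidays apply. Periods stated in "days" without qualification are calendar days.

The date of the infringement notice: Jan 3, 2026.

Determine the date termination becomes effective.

Adding 95 calendar days to Jan 3, 2026 gives Apr 8, 2026, which is the last day of the cure period.
From Wednesday, Apr 8, 2026, 8 business days (Apr 9, Apr 10, Apr 13, Apr 14, Apr 15, Apr 16, Apr 17, Apr 20, skipping weekends) brings us to Monday, Apr 20, 2026, which is the last day of the appeal period.
The last day of the standstill period: Apr 20, 2026 + 14 days = May 4, 2026.
Adding 5 calendar days to May 4, 2026 gives May 9, 2026, which is the date termination becomes effective. That falls on a Saturday, so it rolls to the next business day, Monday, May 11, 2026.

May 11, 2026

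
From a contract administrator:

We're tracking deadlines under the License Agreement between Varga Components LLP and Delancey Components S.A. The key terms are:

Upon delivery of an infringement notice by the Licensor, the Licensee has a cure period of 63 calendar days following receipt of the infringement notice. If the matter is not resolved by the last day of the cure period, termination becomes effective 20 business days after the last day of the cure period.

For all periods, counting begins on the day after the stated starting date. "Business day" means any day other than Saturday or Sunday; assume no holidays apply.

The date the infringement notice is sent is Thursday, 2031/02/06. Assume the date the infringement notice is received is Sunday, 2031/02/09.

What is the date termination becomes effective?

The last day of the cure period: 2031/02/09 + 63 days = 2031/04/13.
The date termination becomes effective: counting 20 business days from Sunday, 2031/04/13 (Apr 14, Apr 15, Apr 16, Apr 17, …, May 7, May 8, May 9, skipping weekends) reaches Friday, 2031/05/09.

2031/05/09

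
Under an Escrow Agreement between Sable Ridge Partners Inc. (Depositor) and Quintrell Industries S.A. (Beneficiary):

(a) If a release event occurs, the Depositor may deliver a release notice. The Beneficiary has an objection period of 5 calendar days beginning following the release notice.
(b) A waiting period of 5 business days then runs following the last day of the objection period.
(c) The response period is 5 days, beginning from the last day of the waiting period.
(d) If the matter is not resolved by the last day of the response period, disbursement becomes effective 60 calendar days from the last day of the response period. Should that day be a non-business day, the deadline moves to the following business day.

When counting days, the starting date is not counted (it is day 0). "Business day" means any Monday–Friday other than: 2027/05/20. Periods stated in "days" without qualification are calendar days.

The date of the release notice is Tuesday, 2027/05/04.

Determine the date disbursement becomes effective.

2027/07/19

The last day of the objection period: 2027/05/04 + 5 days = 2027/05/09.
From Sunday, 2027/05/09, 5 business days (May 10, May 11, May 12, May 13, May 14, skipping weekends) brings us to Friday, 2027/05/14, which is the last day of the waiting period.
The last day of the response period: 5 calendar days after 2027/05/14 is 2027/05/19.
The date disbursement becomes effective: 60 calendar days after 2027/05/19 is 2027/07/18. That falls on a Sunday, so it rolls to the next business day, Monday, 2027/07/19.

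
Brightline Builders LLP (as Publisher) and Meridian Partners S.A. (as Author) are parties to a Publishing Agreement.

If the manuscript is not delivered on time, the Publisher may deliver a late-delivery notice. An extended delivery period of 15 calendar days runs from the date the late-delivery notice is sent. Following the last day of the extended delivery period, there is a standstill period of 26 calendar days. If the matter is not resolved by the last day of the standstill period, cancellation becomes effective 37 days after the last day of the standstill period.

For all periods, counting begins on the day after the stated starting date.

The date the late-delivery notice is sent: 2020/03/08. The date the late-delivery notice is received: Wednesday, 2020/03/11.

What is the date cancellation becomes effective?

The last day of the extended delivery period: 15 calendar days after 2020/03/08 is 2020/03/23.
Adding 26 calendar days to 2020/03/23 gives 2020/04/18, which is the last day of the standstill period.
The date cancellation becomes effective: 2020/04/18 + 37 days = 2020/05/25.

2020/05/25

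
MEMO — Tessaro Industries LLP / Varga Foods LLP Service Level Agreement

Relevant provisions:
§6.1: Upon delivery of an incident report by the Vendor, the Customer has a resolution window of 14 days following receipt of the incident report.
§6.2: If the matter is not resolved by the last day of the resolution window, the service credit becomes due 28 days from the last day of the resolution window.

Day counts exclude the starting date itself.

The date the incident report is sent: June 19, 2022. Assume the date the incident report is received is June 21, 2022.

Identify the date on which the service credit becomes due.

August 2, 2022

Adding 14 calendar days to June 21, 2022 gives July 5, 2022, which is the last day of the resolution window.
Adding 28 calendar days to July 5, 2022 gives August 2, 2022, which is the date on which the service credit becomes due.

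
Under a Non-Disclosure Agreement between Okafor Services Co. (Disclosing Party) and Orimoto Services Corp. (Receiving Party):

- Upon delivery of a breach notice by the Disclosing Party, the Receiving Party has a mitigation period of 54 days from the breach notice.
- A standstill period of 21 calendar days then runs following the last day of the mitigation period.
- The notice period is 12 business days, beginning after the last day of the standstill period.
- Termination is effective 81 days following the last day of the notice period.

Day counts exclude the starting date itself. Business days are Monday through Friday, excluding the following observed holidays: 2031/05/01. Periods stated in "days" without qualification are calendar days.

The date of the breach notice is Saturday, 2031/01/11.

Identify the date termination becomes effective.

2031/07/04

Adding 54 calendar days to 2031/01/11 gives 2031/03/06, which is the last day of the mitigation period.
The last day of the standstill period: 21 calendar days after 2031/03/06 is 2031/03/27.
The last day of the notice period: counting 12 business days from Thursday, 2031/03/27 (Mar 28, Mar 31, Apr 1, Apr 2, …, Apr 10, Apr 11, Apr 14, skipping weekends) reaches Monday, 2031/04/14.
The date termination becomes effective: 81 calendar days after 2031/04/14 is 2031/07/04.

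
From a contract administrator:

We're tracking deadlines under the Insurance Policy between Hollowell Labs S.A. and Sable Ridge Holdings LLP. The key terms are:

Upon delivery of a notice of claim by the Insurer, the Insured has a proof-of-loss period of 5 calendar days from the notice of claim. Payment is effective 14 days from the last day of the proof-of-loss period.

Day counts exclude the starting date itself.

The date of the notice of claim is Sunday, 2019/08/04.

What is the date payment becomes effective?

The last day of the proof-of-loss period: 5 calendar days after 2019/08/04 is 2019/08/09.
The date payment becomes effective: 14 calendar days after 2019/08/09 is 2019/08/23.

2019/08/23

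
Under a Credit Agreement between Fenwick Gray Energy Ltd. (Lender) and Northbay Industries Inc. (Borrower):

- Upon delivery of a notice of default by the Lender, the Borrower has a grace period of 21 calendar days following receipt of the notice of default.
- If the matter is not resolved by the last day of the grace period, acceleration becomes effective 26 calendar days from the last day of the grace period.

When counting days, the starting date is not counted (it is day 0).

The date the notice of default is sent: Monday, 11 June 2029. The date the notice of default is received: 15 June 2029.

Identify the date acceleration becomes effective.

1 August 2029

Adding 21 calendar days to 15 June 2029 gives 6 July 2029, which is the last day of the grace period.
Adding 26 calendar days to 6 July 2029 gives 1 August 2029, which is the date acceleration becomes effective.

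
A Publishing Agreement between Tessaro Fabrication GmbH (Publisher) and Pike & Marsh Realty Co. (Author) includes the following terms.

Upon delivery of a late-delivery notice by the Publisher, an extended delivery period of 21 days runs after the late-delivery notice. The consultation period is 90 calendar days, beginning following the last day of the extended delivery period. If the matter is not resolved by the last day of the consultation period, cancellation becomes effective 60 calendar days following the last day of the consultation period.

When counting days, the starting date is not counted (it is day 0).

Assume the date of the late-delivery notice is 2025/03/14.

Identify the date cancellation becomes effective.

2025/09/01

Adding 21 calendar days to 2025/03/14 gives 2025/04/04, which is the last day of the extended delivery period.
Adding 90 calendar days to 2025/04/04 gives 2025/07/03, which is the last day of the consultation period.
The date cancellation becomes effective: 60 calendar days after 2025/07/03 is 2025/09/01.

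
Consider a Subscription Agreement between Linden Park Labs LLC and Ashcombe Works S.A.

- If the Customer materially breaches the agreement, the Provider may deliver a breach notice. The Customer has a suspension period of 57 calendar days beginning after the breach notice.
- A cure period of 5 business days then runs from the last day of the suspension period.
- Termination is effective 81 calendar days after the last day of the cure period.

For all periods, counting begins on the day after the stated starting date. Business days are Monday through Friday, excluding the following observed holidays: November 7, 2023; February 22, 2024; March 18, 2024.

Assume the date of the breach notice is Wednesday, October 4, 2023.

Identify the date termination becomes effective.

February 26, 2024

The last day of the suspension period: 57 calendar days after October 4, 2023 is November 30, 2023.
The last day of the cure period: counting 5 business days from Thursday, November 30, 2023 (Dec 1, Dec 4, Dec 5, Dec 6, Dec 7, skipping weekends) reaches Thursday, December 7, 2023.
The date termination becomes effective: 81 calendar days after December 7, 2023 is February 26, 2024.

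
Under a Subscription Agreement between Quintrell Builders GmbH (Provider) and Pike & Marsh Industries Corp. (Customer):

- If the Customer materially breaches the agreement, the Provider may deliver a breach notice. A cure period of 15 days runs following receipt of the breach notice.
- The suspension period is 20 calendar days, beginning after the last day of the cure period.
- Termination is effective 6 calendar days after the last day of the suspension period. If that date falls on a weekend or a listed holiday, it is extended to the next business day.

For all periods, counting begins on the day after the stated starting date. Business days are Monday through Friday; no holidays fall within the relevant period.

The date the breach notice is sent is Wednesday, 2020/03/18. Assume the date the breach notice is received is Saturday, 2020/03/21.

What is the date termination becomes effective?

The last day of the cure period: 2020/03/21 + 15 days = 2020/04/05.
Adding 20 calendar days to 2020/04/05 gives 2020/04/25, which is the last day of the suspension period.
Adding 6 calendar days to 2020/04/25 gives 2020/05/01, which is the date termination becomes effective. 2020/05/01 is a Friday, so no roll-forward applies.

2020/05/01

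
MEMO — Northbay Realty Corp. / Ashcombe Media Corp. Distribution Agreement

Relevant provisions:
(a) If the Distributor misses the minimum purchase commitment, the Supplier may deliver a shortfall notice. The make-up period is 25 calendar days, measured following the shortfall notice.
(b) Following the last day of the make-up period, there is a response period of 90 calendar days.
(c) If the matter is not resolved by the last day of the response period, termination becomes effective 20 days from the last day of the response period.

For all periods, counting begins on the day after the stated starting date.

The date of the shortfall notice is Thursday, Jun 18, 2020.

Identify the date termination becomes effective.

Oct 31, 2020

The last day of the make-up period: Jun 18, 2020 + 25 days = Jul 13, 2020.
Adding 90 calendar days to Jul 13, 2020 gives Oct 11, 2020, which is the last day of the response period.
The date termination becomes effective: 20 calendar days after Oct 11, 2020 is Oct 31, 2020.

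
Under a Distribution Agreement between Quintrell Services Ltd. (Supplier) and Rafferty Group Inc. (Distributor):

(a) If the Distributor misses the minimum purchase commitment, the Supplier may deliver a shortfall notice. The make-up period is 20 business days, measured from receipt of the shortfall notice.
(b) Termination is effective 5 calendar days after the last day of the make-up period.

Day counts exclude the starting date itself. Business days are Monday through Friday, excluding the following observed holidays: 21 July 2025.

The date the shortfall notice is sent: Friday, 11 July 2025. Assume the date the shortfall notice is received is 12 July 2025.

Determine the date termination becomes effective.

16 August 2025

The last day of the make-up period: counting 20 business days from Saturday, 12 July 2025 (Jul 14, Jul 15, Jul 16, Jul 17, …, Aug 7, Aug 8, Aug 11, skipping weekends and the listed holiday on Jul 21) reaches Monday, 11 August 2025.
The date termination becomes effective: 5 calendar days after 11 August 2025 is 16 August 2025.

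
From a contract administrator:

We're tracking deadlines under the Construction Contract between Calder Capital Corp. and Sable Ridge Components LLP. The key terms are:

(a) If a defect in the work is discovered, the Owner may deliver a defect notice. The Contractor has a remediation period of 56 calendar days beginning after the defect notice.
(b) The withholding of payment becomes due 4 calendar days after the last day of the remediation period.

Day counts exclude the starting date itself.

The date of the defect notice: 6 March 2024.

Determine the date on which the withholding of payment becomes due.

Adding 56 calendar days to 6 March 2024 gives 1 May 2024, which is the last day of the remediation period.
The date on which the withholding of payment becomes due: 4 calendar days after 1 May 2024 is 5 May 2024.

5 May 2024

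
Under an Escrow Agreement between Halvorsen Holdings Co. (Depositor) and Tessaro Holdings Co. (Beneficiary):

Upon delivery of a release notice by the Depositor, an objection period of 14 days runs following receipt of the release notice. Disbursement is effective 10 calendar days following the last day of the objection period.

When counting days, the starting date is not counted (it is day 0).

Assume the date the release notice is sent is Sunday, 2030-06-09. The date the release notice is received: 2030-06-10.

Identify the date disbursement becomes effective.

2030-07-04

The last day of the objection period: 14 calendar days after 2030-06-10 is 2030-06-24.
The date disbursement becomes effective: 10 calendar days after 2030-06-24 is 2030-07-04.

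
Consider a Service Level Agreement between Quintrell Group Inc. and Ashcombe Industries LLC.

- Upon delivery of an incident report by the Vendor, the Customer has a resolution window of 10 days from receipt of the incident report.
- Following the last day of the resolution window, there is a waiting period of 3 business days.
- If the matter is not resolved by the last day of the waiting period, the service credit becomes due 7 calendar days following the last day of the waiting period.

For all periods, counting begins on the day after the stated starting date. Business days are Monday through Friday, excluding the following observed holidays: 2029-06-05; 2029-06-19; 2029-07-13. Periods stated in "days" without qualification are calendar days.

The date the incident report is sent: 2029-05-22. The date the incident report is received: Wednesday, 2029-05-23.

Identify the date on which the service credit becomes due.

Adding 10 calendar days to 2029-05-23 gives 2029-06-02, which is the last day of the resolution window.
The last day of the waiting period: 3 business days after Saturday, 2029-06-02, skipping weekends and the listed holiday on Jun 5 — Jun 4, Jun 6, Jun 7 — lands on Thursday, 2029-06-07.
The date on which the service credit becomes due: 2029-06-07 + 7 days = 2029-06-14.

2029-06-14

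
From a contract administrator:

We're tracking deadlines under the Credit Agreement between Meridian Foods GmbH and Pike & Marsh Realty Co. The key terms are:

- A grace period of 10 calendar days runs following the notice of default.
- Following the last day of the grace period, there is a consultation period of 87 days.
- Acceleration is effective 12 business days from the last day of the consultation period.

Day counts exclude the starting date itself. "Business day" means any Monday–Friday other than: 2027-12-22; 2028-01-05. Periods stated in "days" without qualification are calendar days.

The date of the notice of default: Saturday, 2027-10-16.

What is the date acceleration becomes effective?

2028-02-08

The last day of the grace period: 2027-10-16 + 10 days = 2027-10-26.
The last day of the consultation period: 2027-10-26 + 87 days = 2028-01-21.
The date acceleration becomes effective: 12 business days after Friday, 2028-01-21, skipping weekends — Jan 24, Jan 25, Jan 26, Jan 27, …, Feb 4, Feb 7, Feb 8 — lands on Tuesday, 2028-02-08.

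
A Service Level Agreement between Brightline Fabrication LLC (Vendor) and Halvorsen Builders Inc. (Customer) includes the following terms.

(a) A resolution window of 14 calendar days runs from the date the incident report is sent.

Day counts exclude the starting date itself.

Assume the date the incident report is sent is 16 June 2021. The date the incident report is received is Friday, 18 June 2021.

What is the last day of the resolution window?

Adding 14 calendar days to 16 June 2021 gives 30 June 2021, which is the last day of the resolution window.

30 June 2021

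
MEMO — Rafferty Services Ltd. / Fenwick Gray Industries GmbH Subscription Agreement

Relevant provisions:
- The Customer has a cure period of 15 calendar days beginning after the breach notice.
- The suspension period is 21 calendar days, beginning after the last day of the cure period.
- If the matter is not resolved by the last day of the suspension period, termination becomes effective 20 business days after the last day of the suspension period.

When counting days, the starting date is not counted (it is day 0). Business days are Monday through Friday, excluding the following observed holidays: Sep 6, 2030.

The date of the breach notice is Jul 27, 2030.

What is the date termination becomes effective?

Sep 30, 2030

The last day of the cure period: 15 calendar days after Jul 27, 2030 is Aug 11, 2030.
The last day of the suspension period: 21 calendar days after Aug 11, 2030 is Sep 1, 2030.
The date termination becomes effective: 20 business days after Sunday, Sep 1, 2030, skipping weekends and the listed holiday on Sep 6 — Sep 2, Sep 3, Sep 4, Sep 5, …, Sep 26, Sep 27, Sep 30 — lands on Monday, Sep 30, 2030.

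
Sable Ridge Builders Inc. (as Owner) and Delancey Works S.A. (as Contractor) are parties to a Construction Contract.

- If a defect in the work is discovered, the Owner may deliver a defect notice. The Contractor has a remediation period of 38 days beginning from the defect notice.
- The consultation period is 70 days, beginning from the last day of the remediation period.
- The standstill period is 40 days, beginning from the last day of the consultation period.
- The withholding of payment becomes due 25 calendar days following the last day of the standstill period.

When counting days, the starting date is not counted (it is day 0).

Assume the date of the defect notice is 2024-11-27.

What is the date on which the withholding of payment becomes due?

2025-05-19

The last day of the remediation period: 2024-11-27 + 38 days = 2025-01-04.
The last day of the consultation period: 2025-01-04 + 70 days = 2025-03-15.
Adding 40 calendar days to 2025-03-15 gives 2025-04-24, which is the last day of the standstill period.
The date on which the withholding of payment becomes due: 25 calendar days after 2025-04-24 is 2025-05-19.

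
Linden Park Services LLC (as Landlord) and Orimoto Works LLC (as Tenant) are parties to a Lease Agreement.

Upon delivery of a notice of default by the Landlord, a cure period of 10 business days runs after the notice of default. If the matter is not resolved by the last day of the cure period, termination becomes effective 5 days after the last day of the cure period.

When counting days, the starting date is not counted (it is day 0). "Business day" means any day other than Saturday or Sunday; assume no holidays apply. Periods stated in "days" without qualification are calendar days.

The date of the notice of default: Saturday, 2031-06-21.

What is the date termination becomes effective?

2031-07-09

The last day of the cure period: 10 business days after Saturday, 2031-06-21, skipping weekends — Jun 23, Jun 24, Jun 25, Jun 26, Jun 27, Jun 30, Jul 1, Jul 2, Jul 3, Jul 4 — lands on Friday, 2031-07-04.
The date termination becomes effective: 5 calendar days after 2031-07-04 is 2031-07-09.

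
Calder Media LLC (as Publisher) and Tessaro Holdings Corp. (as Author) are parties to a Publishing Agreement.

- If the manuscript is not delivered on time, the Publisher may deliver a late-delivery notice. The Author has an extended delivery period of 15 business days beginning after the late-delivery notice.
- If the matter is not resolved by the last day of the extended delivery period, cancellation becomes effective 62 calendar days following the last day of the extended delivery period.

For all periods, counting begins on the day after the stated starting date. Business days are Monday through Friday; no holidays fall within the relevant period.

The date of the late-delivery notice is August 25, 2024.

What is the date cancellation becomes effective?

November 14, 2024

The last day of the extended delivery period: counting 15 business days from Sunday, August 25, 2024 (Aug 26, Aug 27, Aug 28, Aug 29, …, Sep 11, Sep 12, Sep 13, skipping weekends) reaches Friday, September 13, 2024.
Adding 62 calendar days to September 13, 2024 gives November 14, 2024, which is the date cancellation becomes effective.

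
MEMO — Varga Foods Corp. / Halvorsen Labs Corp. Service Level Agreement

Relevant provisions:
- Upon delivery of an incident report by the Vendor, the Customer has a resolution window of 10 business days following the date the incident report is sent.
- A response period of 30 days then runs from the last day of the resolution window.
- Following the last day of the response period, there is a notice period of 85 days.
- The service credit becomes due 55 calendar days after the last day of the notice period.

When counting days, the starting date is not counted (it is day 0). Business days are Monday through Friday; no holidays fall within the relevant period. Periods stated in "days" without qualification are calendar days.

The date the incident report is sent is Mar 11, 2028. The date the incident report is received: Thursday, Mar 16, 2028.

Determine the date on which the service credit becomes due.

From Saturday, Mar 11, 2028, 10 business days (Mar 13, Mar 14, Mar 15, Mar 16, Mar 17, Mar 20, Mar 21, Mar 22, Mar 23, Mar 24, skipping weekends) brings us to Friday, Mar 24, 2028, which is the last day of the resolution window.
The last day of the response period: 30 calendar days after Mar 24, 2028 is Apr 23, 2028.
Adding 85 calendar days to Apr 23, 2028 gives Jul 17, 2028, which is the last day of the notice period.
The date on which the service credit becomes due: 55 calendar days after Jul 17, 2028 is Sep 10, 2028.

Sep 10, 2028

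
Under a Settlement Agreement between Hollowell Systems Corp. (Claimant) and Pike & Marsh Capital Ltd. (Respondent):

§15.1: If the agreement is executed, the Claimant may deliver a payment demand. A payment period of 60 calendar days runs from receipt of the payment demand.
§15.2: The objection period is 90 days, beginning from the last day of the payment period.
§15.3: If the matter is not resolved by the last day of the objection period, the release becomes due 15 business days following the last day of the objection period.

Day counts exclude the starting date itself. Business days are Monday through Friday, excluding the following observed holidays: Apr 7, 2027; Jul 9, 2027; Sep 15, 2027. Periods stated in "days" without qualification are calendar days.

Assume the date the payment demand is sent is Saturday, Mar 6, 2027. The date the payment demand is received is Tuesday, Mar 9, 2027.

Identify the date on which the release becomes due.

Aug 27, 2027

The last day of the payment period: 60 calendar days after Mar 9, 2027 is May 8, 2027.
The last day of the objection period: May 8, 2027 + 90 days = Aug 6, 2027.
From Friday, Aug 6, 2027, 15 business days (Aug 9, Aug 10, Aug 11, Aug 12, …, Aug 25, Aug 26, Aug 27, skipping weekends) brings us to Friday, Aug 27, 2027, which is the date on which the release becomes due.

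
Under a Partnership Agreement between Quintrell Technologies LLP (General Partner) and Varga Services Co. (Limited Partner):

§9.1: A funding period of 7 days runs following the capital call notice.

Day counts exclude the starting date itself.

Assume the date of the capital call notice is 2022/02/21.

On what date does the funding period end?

2022/02/28

The last day of the funding period: 7 calendar days after 2022/02/21 is 2022/02/28.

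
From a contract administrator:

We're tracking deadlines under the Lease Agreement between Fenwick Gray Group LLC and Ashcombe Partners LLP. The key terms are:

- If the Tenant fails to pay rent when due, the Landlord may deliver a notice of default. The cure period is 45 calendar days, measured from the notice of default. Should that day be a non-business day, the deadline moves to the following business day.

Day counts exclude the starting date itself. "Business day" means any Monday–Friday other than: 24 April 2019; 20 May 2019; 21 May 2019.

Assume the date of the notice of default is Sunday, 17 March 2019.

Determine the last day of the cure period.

The last day of the cure period: 45 calendar days after 17 March 2019 is 1 May 2019. 1 May 2019 is a Wednesday and is not a listed holiday, so no roll-forward applies.

1 May 2019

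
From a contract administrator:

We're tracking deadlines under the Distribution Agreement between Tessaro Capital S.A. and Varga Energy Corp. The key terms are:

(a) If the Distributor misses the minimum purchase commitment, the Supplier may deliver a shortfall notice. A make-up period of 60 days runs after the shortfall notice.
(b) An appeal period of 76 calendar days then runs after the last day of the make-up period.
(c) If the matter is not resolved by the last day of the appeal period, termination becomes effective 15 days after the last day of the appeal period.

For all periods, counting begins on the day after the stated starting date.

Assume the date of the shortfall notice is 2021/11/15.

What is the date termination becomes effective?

The last day of the make-up period: 2021/11/15 + 60 days = 2022/01/14.
Adding 76 calendar days to 2022/01/14 gives 2022/03/31, which is the last day of the appeal period.
Adding 15 calendar days to 2022/03/31 gives 2022/04/15, which is the date termination becomes effective.

2022/04/15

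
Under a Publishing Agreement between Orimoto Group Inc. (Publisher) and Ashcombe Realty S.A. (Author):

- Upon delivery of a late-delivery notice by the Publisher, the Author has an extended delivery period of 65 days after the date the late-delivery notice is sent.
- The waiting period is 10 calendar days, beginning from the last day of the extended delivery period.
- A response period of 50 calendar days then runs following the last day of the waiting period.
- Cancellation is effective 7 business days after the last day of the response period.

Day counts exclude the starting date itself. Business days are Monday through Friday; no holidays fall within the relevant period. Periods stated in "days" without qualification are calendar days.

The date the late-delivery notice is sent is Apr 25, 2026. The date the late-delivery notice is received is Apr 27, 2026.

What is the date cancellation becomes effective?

Sep 8, 2026

The last day of the extended delivery period: 65 calendar days after Apr 25, 2026 is Jun 29, 2026.
The last day of the waiting period: 10 calendar days after Jun 29, 2026 is Jul 9, 2026.
The last day of the response period: Jul 9, 2026 + 50 days = Aug 28, 2026.
From Friday, Aug 28, 2026, 7 business days (Aug 31, Sep 1, Sep 2, Sep 3, Sep 4, Sep 7, Sep 8, skipping weekends) brings us to Tuesday, Sep 8, 2026, which is the date cancellation becomes effective.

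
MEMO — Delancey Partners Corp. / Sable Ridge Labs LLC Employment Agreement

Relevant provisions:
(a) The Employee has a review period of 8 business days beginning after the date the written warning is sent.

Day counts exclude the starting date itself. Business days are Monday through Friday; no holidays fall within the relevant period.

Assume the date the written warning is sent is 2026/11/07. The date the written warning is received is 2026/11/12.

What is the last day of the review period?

2026/11/18

The last day of the review period: counting 8 business days from Saturday, 2026/11/07 (Nov 9, Nov 10, Nov 11, Nov 12, Nov 13, Nov 16, Nov 17, Nov 18, skipping weekends) reaches Wednesday, 2026/11/18.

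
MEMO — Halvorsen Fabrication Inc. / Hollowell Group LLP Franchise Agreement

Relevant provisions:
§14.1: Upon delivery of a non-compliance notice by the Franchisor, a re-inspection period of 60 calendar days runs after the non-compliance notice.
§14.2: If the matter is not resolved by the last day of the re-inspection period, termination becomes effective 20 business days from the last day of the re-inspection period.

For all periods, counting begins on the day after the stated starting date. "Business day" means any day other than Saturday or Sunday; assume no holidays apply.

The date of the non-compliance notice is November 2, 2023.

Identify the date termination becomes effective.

January 29, 2024

Adding 60 calendar days to November 2, 2023 gives January 1, 2024, which is the last day of the re-inspection period.
From Monday, January 1, 2024, 20 business days (Jan 2, Jan 3, Jan 4, Jan 5, …, Jan 25, Jan 26, Jan 29, skipping weekends) brings us to Monday, January 29, 2024, which is the date termination becomes effective.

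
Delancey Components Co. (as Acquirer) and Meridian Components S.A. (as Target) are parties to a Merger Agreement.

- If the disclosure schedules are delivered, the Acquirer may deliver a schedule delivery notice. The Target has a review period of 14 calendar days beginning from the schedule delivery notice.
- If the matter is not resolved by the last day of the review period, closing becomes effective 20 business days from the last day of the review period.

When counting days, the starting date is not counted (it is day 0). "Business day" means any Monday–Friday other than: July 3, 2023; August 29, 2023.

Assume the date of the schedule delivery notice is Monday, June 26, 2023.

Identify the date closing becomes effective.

August 7, 2023

The last day of the review period: 14 calendar days after June 26, 2023 is July 10, 2023.
The date closing becomes effective: counting 20 business days from Monday, July 10, 2023 (Jul 11, Jul 12, Jul 13, Jul 14, …, Aug 3, Aug 4, Aug 7, skipping weekends) reaches Monday, August 7, 2023.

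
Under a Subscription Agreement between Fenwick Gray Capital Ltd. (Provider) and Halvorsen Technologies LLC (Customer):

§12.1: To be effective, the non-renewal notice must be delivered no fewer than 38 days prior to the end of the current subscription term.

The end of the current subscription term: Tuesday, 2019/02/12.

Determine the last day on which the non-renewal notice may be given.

2019/01/05

2019/02/12 minus 38 days is 2019/01/05.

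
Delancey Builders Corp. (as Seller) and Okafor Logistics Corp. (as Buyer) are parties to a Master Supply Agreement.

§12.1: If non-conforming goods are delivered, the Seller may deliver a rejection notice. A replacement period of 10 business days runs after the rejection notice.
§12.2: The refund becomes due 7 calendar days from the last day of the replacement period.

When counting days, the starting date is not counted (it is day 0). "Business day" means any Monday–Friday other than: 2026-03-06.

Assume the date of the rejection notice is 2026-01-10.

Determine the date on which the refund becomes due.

2026-01-30

From Saturday, 2026-01-10, 10 business days (Jan 12, Jan 13, Jan 14, Jan 15, Jan 16, Jan 19, Jan 20, Jan 21, Jan 22, Jan 23, skipping weekends) brings us to Friday, 2026-01-23, which is the last day of the replacement period.
The date on which the refund becomes due: 7 calendar days after 2026-01-23 is 2026-01-30.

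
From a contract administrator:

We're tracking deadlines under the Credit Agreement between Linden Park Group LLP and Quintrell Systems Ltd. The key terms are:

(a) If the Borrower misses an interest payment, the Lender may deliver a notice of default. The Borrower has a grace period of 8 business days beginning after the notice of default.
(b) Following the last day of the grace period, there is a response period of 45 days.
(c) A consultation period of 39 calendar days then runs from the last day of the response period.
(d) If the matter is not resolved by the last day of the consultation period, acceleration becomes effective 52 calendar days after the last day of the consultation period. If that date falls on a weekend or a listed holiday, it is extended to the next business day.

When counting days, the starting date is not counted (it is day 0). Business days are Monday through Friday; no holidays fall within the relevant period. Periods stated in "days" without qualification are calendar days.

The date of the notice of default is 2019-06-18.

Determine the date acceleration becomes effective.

From Tuesday, 2019-06-18, 8 business days (Jun 19, Jun 20, Jun 21, Jun 24, Jun 25, Jun 26, Jun 27, Jun 28, skipping weekends) brings us to Friday, 2019-06-28, which is the last day of the grace period.
Adding 45 calendar days to 2019-06-28 gives 2019-08-12, which is the last day of the response period.
The last day of the consultation period: 2019-08-12 + 39 days = 2019-09-20.
The date acceleration becomes effective: 52 calendar days after 2019-09-20 is 2019-11-11. 2019-11-11 is a Monday, so no roll-forward applies.

2019-11-11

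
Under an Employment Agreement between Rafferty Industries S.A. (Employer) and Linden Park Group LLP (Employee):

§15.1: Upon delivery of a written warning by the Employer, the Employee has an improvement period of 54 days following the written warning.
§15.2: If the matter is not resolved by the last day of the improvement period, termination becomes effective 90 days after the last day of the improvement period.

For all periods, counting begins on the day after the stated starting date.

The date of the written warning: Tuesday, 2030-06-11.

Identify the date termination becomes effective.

2030-11-02

Adding 54 calendar days to 2030-06-11 gives 2030-08-04, which is the last day of the improvement period.
The date termination becomes effective: 90 calendar days after 2030-08-04 is 2030-11-02.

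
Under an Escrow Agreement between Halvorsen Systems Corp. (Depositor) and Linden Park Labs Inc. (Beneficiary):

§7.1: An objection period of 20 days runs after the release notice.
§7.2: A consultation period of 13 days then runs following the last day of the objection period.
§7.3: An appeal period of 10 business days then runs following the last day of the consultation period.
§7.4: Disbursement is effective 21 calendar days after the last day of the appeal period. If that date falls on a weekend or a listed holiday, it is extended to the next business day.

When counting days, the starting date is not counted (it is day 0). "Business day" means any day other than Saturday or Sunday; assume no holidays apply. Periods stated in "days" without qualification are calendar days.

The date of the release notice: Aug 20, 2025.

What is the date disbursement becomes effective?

Adding 20 calendar days to Aug 20, 2025 gives Sep 9, 2025, which is the last day of the objection period.
The last day of the consultation period: Sep 9, 2025 + 13 days = Sep 22, 2025.
The last day of the appeal period: counting 10 business days from Monday, Sep 22, 2025 (Sep 23, Sep 24, Sep 25, Sep 26, Sep 29, Sep 30, Oct 1, Oct 2, Oct 3, Oct 6, skipping weekends) reaches Monday, Oct 6, 2025.
The date disbursement becomes effective: 21 calendar days after Oct 6, 2025 is Oct 27, 2025. Oct 27, 2025 is a Monday, so no roll-forward applies.

Oct 27, 2025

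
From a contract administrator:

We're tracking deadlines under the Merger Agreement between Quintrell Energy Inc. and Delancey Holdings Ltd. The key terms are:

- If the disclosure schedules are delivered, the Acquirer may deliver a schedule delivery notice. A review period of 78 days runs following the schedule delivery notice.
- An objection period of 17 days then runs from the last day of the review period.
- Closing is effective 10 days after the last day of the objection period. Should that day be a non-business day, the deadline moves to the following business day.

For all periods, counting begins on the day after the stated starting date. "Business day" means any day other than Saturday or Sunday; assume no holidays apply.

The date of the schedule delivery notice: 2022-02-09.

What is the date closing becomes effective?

Adding 78 calendar days to 2022-02-09 gives 2022-04-28, which is the last day of the review period.
Adding 17 calendar days to 2022-04-28 gives 2022-05-15, which is the last day of the objection period.
Adding 10 calendar days to 2022-05-15 gives 2022-05-25, which is the date closing becomes effective. 2022-05-25 is a Wednesday, so no roll-forward applies.

2022-05-25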